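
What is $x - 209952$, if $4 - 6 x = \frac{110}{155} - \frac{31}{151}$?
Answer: $- \frac{5896695509}{28086} \approx -2.0995 \cdot 10^{5}$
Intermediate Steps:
$x = \frac{16363}{28086}$ ($x = \frac{2}{3} - \frac{\frac{110}{155} - \frac{31}{151}}{6} = \frac{2}{3} - \frac{110 \cdot \frac{1}{155} - \frac{31}{151}}{6} = \frac{2}{3} - \frac{\frac{22}{31} - \frac{31}{151}}{6} = \frac{2}{3} - \frac{787}{9362} = \frac{16363}{28086} \approx 0.5826$)
$x - 209952 = \frac{16363}{28086} - 209952 = - \frac{5896695509}{28086}$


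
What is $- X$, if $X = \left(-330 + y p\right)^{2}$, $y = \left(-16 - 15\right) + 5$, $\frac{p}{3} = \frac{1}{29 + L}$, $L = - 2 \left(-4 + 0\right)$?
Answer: $- \frac{150994944}{1369} \approx -1.103 \cdot 10^{5}$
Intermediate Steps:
$L = 8$ ($L = \left(-2\right) \left(-4\right) = 8$)
$p = \frac{3}{37}$ ($p = \frac{3}{29 + 8} = \frac{3}{37} \approx 0.081081$)
$y = -26$ ($y = -31 + 5 = -26$)
$X = \frac{150994944}{1369}$ ($X = \left(-330 - \frac{78}{37}\right)^{2} = \left(- \frac{12288}{37}\right)^{2} = \frac{150994944}{1369} \approx 1.103 \cdot 10^{5}$)
$- X = \left(-1\right) \frac{150994944}{1369} = - \frac{150994944}{1369}$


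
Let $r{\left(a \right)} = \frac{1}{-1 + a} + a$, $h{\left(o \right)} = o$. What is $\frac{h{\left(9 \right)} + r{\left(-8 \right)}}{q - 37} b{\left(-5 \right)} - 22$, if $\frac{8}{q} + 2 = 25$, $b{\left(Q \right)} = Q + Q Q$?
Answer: $- \frac{170594}{7587} \approx -22.485$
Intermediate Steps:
$b{\left(Q \right)} = Q + Q^{2}$
$q = \frac{8}{23}$ ($q = \frac{8}{-2 + 25} = \frac{8}{23} \approx 0.34783$)
$r{\left(a \right)} = a + \frac{1}{-1 + a}$
$\frac{h{\left(9 \right)} + r{\left(-8 \right)}}{q - 37} b{\left(-5 \right)} - 22 = \frac{9 + \frac{1 + \left(-8\right)^{2} - -8}{-1 - 8}}{\frac{8}{23} - 37} \left(- 5 \left(1 - 5\right)\right) - 22 = \frac{9 + \frac{1 + 64 + 8}{-9}}{- \frac{843}{23}} \left(\left(-5\right) \left(-4\right)\right) - 22 = \left(9 - \frac{73}{9}\right) \left(- \frac{23}{843}\right) 20 - 22 = \frac{8}{9} \left(- \frac{23}{843}\right) 20 - 22 = \left(- \frac{184}{7587}\right) 20 - 22 = - \frac{3680}{7587} - 22 = - \frac{170594}{7587}$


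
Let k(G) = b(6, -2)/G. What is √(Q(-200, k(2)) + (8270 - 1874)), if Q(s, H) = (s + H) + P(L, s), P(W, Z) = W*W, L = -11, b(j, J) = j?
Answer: 4*√395 ≈ 79.498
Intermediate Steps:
k(G) = 6/G
P(W, Z) = W²
Q(s, H) = 121 + H + s (Q(s, H) = (s + H) + (-11)² = (H + s) + 121 = 121 + H + s)
√(Q(-200, k(2)) + (8270 - 1874)) = √((121 + 6/2 - 200) + (8270 - 1874)) = √((121 + 6*(½) - 200) + 6396) = √((121 + 3 - 200) + 6396) = √(-76 + 6396) = √6320 = 4*√395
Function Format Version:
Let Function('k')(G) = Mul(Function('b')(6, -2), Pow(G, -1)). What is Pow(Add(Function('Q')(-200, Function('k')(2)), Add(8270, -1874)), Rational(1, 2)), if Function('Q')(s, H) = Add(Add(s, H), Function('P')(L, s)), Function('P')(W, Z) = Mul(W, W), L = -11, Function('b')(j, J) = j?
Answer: Mul(4, Pow(395, Rational(1, 2))) ≈ 79.498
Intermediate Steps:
Function('k')(G) = Mul(6, Pow(G, -1))
Function('P')(W, Z) = Pow(W, 2)
Function('Q')(s, H) = Add(121, H, s) (Function('Q')(s, H) = Add(Add(s, H), Pow(-11, 2)) = Add(Add(H, s), 121) = Add(121, H, s))
Pow(Add(Function('Q')(-200, Function('k')(2)), Add(8270, -1874)), Rational(1, 2)) = Pow(Add(Add(121, Mul(6, Pow(2, -1)), -200), Add(8270, -1874)), Rational(1, 2)) = Pow(Add(Add(121, Mul(6, Rational(1, 2)), -200), 6396), Rational(1, 2)) = Pow(Add(Add(121, 3, -200), 6396), Rational(1, 2)) = Pow(Add(-76, 6396), Rational(1, 2)) = Pow(6320, Rational(1, 2)) = Mul(4, Pow(395, Rational(1, 2)))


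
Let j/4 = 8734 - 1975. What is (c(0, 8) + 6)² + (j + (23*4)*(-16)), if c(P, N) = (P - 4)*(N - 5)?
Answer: 25600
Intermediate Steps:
c(P, N) = (-5 + N)*(-4 + P) (c(P, N) = (-4 + P)*(-5 + N) = (-5 + N)*(-4 + P))
j = 27036 (j = 4*(8734 - 1975) = 4*6759 = 27036)
(c(0, 8) + 6)² + (j + (23*4)*(-16)) = ((20 - 5*0 - 4*8 + 8*0) + 6)² + (27036 + (23*4)*(-16)) = ((20 + 0 - 32 + 0) + 6)² + (27036 + 92*(-16)) = (-12 + 6)² + (27036 - 1472) = (-6)² + 25564 = 36 + 25564 = 25600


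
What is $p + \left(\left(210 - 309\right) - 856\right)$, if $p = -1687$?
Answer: $-2642$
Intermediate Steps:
$p + \left(\left(210 - 309\right) - 856\right) = -1687 + \left(\left(210 - 309\right) - 856\right) = -1687 - 955 = -2642$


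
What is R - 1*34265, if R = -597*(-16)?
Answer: -24713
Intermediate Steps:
R = 9552
R - 1*34265 = 9552 - 1*34265 = 9552 - 34265 = -24713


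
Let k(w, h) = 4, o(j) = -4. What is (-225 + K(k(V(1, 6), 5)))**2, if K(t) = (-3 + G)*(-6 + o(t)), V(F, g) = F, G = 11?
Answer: 93025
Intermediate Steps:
K(t) = -80 (K(t) = (-3 + 11)*(-6 - 4) = 8*(-10) = -80)
(-225 + K(k(V(1, 6), 5)))**2 = (-225 - 80)**2 = (-305)**2 = 93025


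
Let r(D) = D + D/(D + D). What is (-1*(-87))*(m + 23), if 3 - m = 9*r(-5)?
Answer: 11571/2 ≈ 5785.5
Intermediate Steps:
r(D) = ½ + D (r(D) = D + D/((2*D)) = D + D*(1/(2*D)) = D + ½ = ½ + D)
m = 87/2 (m = 3 - 9*(½ - 5) = 3 - 9*(-9)/2 = 3 - 1*(-81/2) = 3 + 81/2 = 87/2 ≈ 43.500)
(-1*(-87))*(m + 23) = (-1*(-87))*(87/2 + 23) = 87*(133/2) = 11571/2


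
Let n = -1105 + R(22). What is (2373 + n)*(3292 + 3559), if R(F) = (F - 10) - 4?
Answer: 8741876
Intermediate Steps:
R(F) = -14 + F (R(F) = (-10 + F) - 4 = -14 + F)
n = -1097 (n = -1105 + (-14 + 22) = -1105 + 8 = -1097)
(2373 + n)*(3292 + 3559) = (2373 - 1097)*(3292 + 3559) = 1276*6851 = 8741876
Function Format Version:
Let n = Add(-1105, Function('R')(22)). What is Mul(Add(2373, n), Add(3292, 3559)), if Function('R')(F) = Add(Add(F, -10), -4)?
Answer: 8741876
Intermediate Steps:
Function('R')(F) = Add(-14, F) (Function('R')(F) = Add(Add(-10, F), -4) = Add(-14, F))
n = -1097 (n = Add(-1105, Add(-14, 22)) = Add(-1105, 8) = -1097)
Mul(Add(2373, n), Add(3292, 3559)) = Mul(Add(2373, -1097), Add(3292, 3559)) = Mul(1276, 6851) = 8741876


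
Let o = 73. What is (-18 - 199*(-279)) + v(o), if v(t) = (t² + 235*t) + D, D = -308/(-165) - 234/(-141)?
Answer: 54983321/705 ≈ 77991.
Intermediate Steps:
D = 2486/705 (D = -308*(-1/165) - 234*(-1/141) = 28/15 + 78/47 = 2486/705 ≈ 3.5262)
v(t) = 2486/705 + t² + 235*t (v(t) = (t² + 235*t) + 2486/705 = 2486/705 + t² + 235*t)
(-18 - 199*(-279)) + v(o) = (-18 - 199*(-279)) + (2486/705 + 73² + 235*73) = (-18 + 55521) + (2486/705 + 5329 + 17155) = 55503 + 15853706/705 = 54983321/705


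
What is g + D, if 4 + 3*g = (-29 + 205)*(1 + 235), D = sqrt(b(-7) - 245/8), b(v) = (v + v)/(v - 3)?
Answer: 13844 + I*sqrt(11690)/20 ≈ 13844.0 + 5.406*I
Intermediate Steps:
b(v) = 2*v/(-3 + v) (b(v) = (2*v)/(-3 + v) = 2*v/(-3 + v))
D = I*sqrt(11690)/20 (D = sqrt(2*(-7)/(-3 - 7) - 245/8) = sqrt(2*(-7)/(-10) - 245*1/8) = sqrt(2*(-7)*(-1/10) - 245/8) = sqrt(7/5 - 245/8) = sqrt(-1169/40) = I*sqrt(11690)/20 ≈ 5.406*I)
g = 13844 (g = -4/3 + ((-29 + 205)*(1 + 235))/3 = -4/3 + (176*236)/3 = -4/3 + (1/3)*41536 = -4/3 + 41536/3 = 13844)
g + D = 13844 + I*sqrt(11690)/20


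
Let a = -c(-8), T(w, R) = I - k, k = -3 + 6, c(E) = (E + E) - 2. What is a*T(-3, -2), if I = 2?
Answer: -18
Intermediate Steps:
c(E) = -2 + 2*E (c(E) = 2*E - 2 = -2 + 2*E)
k = 3
T(w, R) = -1 (T(w, R) = 2 - 1*3 = 2 - 3 = -1)
a = 18 (a = -(-2 + 2*(-8)) = -(-2 - 16) = -1*(-18) = 18)
a*T(-3, -2) = 18*(-1) = -18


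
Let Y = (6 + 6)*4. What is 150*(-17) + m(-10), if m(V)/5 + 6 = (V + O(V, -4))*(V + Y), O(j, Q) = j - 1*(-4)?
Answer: -5620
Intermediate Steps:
O(j, Q) = 4 + j (O(j, Q) = j + 4 = 4 + j)
Y = 48 (Y = 12*4 = 48)
m(V) = -30 + 5*(4 + 2*V)*(48 + V) (m(V) = -30 + 5*((V + (4 + V))*(V + 48)) = -30 + 5*((4 + 2*V)*(48 + V)) = -30 + 5*(4 + 2*V)*(48 + V))
150*(-17) + m(-10) = 150*(-17) + (930 + 10*(-10)**2 + 500*(-10)) = -2550 + (930 + 10*100 - 5000) = -2550 + (930 + 1000 - 5000) = -2550 - 3070 = -5620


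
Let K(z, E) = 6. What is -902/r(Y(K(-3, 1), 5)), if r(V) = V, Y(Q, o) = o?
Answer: -902/5 ≈ -180.40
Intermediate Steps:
-902/r(Y(K(-3, 1), 5)) = -902/5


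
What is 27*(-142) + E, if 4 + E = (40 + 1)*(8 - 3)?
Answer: -3633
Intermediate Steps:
E = 201 (E = -4 + (40 + 1)*(8 - 3) = -4 + 41*5 = -4 + 205 = 201)
27*(-142) + E = 27*(-142) + 201 = -3834 + 201 = -3633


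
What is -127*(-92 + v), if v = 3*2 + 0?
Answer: 10922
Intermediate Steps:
v = 6 (v = 6 + 0 = 6)
-127*(-92 + v) = -127*(-92 + 6) = -127*(-86) = 10922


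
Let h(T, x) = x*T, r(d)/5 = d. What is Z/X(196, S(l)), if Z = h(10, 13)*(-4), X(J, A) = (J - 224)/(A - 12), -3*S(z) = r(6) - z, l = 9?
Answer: -2470/7 ≈ -352.86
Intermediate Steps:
r(d) = 5*d
S(z) = -10 + z/3 (S(z) = -(5*6 - z)/3 = -(30 - z)/3 = -10 + z/3)
X(J, A) = (-224 + J)/(-12 + A)
h(T, x) = T*x
Z = -520 (Z = (10*13)*(-4) = 130*(-4) = -520)
Z/X(196, S(l)) = -520*(-12 + (-10 + (⅓)*9))/(-224 + 196) = -520/(-28/(-12 + (-10 + 3))) = -520/(-28/(-12 - 7)) = -520/(-28/(-19)) = -520/((-1/19*(-28))) = -520/28/19 = -520*19/28 = -2470/7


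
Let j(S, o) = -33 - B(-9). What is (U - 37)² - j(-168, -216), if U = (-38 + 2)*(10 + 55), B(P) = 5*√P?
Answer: 5650162 + 15*I ≈ 5.6502e+6 + 15.0*I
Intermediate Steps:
U = -2340 (U = -36*65 = -2340)
j(S, o) = -33 - 15*I (j(S, o) = -33 - 5*√(-9) = -33 - 5*3*I = -33 - 15*I)
(U - 37)² - j(-168, -216) = (-2340 - 37)² - (-33 - 15*I) = (-2377)² + (33 + 15*I) = 5650129 + (33 + 15*I) = 5650162 + 15*I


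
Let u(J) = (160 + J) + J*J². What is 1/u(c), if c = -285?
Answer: -1/23149250 ≈ -4.3198e-8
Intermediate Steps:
u(J) = 160 + J + J³ (u(J) = (160 + J) + J³ = 160 + J + J³)
1/u(c) = 1/(160 - 285 + (-285)³) = 1/(160 - 285 - 23149125) = 1/(-23149250) = -1/23149250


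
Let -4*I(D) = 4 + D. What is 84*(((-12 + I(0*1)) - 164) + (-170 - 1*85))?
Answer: -36288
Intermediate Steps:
I(D) = -1 - D/4 (I(D) = -(4 + D)/4 = -1 - D/4)
84*(((-12 + I(0*1)) - 164) + (-170 - 1*85)) = 84*(((-12 + (-1 - 0)) - 164) + (-170 - 1*85)) = 84*(((-12 + (-1 - ¼*0)) - 164) + (-170 - 85)) = 84*(((-12 + (-1 + 0)) - 164) - 255) = 84*(((-12 - 1) - 164) - 255) = 84*((-13 - 164) - 255) = 84*(-177 - 255) = 84*(-432) = -36288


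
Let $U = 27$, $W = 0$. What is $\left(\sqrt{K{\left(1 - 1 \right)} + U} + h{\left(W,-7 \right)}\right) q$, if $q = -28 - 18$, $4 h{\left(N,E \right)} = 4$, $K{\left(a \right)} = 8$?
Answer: $-46 - 46 \sqrt{35} \approx -318.14$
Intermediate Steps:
$h{\left(N,E \right)} = 1$ ($h{\left(N,E \right)} = \frac{1}{4} \cdot 4 = 1$)
$q = -46$
$\left(\sqrt{K{\left(1 - 1 \right)} + U} + h{\left(W,-7 \right)}\right) q = \left(\sqrt{8 + 27} + 1\right) \left(-46\right) = \left(\sqrt{35} + 1\right) \left(-46\right) = \left(1 + \sqrt{35}\right) \left(-46\right) = -46 - 46 \sqrt{35}$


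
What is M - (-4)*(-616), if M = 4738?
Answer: 2274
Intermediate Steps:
M - (-4)*(-616) = 4738 - (-4)*(-616) = 4738 - 1*2464 = 4738 - 2464 = 2274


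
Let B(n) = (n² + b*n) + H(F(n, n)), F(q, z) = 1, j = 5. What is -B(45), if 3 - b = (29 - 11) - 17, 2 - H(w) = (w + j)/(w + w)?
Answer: -2114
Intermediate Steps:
H(w) = 2 - (5 + w)/(2*w) (H(w) = 2 - (w + 5)/(w + w) = 2 - (5 + w)/(2*w))
b = 2 (b = 3 - ((29 - 11) - 17) = 3 - (18 - 17) = 3 - 1*1 = 3 - 1 = 2)
B(n) = -1 + n² + 2*n (B(n) = (n² + 2*n) + (½)*(-5 + 3*1)/1 = (n² + 2*n) + (½)*1*(-5 + 3) = (n² + 2*n) + (½)*1*(-2) = (n² + 2*n) - 1 = -1 + n² + 2*n)
-B(45) = -(-1 + 45² + 2*45) = -(-1 + 2025 + 90) = -1*2114 = -2114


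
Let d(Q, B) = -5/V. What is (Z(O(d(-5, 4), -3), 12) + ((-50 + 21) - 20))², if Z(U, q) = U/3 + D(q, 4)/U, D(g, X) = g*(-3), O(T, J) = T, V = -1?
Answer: 669124/225 ≈ 2973.9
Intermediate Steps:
d(Q, B) = 5 (d(Q, B) = -5/(-1) = -5*(-1) = 5)
D(g, X) = -3*g
Z(U, q) = U/3 - 3*q/U (Z(U, q) = U/3 + (-3*q)/U = U*(⅓) - 3*q/U = U/3 - 3*q/U)
(Z(O(d(-5, 4), -3), 12) + ((-50 + 21) - 20))² = (((⅓)*5 - 3*12/5) + ((-50 + 21) - 20))² = ((5/3 - 3*12*⅕) + (-29 - 20))² = ((5/3 - 36/5) - 49)² = (-83/15 - 49)² = (-818/15)² = 669124/225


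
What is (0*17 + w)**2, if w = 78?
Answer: 6084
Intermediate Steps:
(0*17 + w)**2 = (0*17 + 78)**2 = (0 + 78)**2 = 78**2 = 6084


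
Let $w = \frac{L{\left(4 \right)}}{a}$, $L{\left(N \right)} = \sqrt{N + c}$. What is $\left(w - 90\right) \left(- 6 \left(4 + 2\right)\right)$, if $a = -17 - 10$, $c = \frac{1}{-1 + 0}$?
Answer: $3240 + \frac{4 \sqrt{3}}{3} \approx 3242.3$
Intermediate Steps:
$c = -1$ ($c = \frac{1}{-1} = -1$)
$a = -27$ ($a = -17 - 10 = -27$)
$L{\left(N \right)} = \sqrt{-1 + N}$ ($L{\left(N \right)} = \sqrt{N - 1} = \sqrt{-1 + N}$)
$w = - \frac{\sqrt{3}}{27}$ ($w = \frac{\sqrt{-1 + 4}}{-27} = \sqrt{3} \left(- \frac{1}{27}\right) = - \frac{\sqrt{3}}{27} \approx -0.06415$)
$\left(w - 90\right) \left(- 6 \left(4 + 2\right)\right) = \left(- \frac{\sqrt{3}}{27} - 90\right) \left(- 6 \left(4 + 2\right)\right) = \left(-90 - \frac{\sqrt{3}}{27}\right) \left(\left(-6\right) 6\right) = \left(-90 - \frac{\sqrt{3}}{27}\right) \left(-36\right) = 3240 + \frac{4 \sqrt{3}}{3}$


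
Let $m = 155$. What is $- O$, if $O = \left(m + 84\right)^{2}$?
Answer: $-57121$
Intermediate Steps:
$O = 57121$ ($O = \left(155 + 84\right)^{2} = 239^{2} = 57121$)
$- O = \left(-1\right) 57121 = -57121$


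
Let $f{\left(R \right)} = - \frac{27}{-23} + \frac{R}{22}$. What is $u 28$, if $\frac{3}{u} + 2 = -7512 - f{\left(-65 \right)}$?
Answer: $- \frac{14168}{1267061} \approx -0.011182$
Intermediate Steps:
$f{\left(R \right)} = \frac{27}{23} + \frac{R}{22}$ ($f{\left(R \right)} = \left(-27\right) \left(- \frac{1}{23}\right) + R \frac{1}{22} = \frac{27}{23} + \frac{R}{22}$)
$u = - \frac{506}{1267061}$ ($u = \frac{3}{-2 - \left(\frac{172803}{23} - \frac{65}{22}\right)} = \frac{3}{-2 - \frac{3800171}{506}} = \frac{3}{- \frac{3801183}{506}} = 3 \left(- \frac{506}{3801183}\right) = - \frac{506}{1267061} \approx -0.00039935$)
$u 28 = \left(- \frac{506}{1267061}\right) 28 = - \frac{14168}{1267061}$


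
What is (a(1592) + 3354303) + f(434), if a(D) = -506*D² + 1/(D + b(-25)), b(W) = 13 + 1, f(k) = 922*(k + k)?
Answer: -2052924401109/1606 ≈ -1.2783e+9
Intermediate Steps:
f(k) = 1844*k (f(k) = 922*(2*k) = 1844*k)
b(W) = 14
a(D) = 1/(14 + D) - 506*D² (a(D) = -506*D² + 1/(D + 14) = -506*D² + 1/(14 + D) = 1/(14 + D) - 506*D²)
(a(1592) + 3354303) + f(434) = ((1 - 7084*1592² - 506*1592³)/(14 + 1592) + 3354303) + 1844*434 = ((1 - 7084*2534464 - 506*4034866688)/1606 + 3354303) + 800296 = ((1 - 17954142976 - 2041642544128)/1606 + 3354303) + 800296 = ((1/1606)*(-2059596687103) + 3354303) + 800296 = (-2059596687103/1606 + 3354303) + 800296 = -2054209676485/1606 + 800296 = -2052924401109/1606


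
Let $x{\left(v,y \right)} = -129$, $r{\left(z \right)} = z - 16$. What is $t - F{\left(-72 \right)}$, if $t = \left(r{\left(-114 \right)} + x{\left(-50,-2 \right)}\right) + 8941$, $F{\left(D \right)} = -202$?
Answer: $8884$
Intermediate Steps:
$r{\left(z \right)} = -16 + z$ ($r{\left(z \right)} = z - 16 = -16 + z$)
$t = 8682$ ($t = \left(\left(-16 - 114\right) - 129\right) + 8941 = \left(-130 - 129\right) + 8941 = -259 + 8941 = 8682$)
$t - F{\left(-72 \right)} = 8682 - -202 = 8682 + 202 = 8884$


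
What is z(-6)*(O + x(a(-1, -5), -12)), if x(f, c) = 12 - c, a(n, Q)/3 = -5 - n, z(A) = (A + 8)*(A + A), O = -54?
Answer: 720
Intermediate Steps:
z(A) = 2*A*(8 + A) (z(A) = (8 + A)*(2*A) = 2*A*(8 + A))
a(n, Q) = -15 - 3*n (a(n, Q) = 3*(-5 - n) = -15 - 3*n)
z(-6)*(O + x(a(-1, -5), -12)) = (2*(-6)*(8 - 6))*(-54 + (12 - 1*(-12))) = (2*(-6)*2)*(-54 + (12 + 12)) = -24*(-54 + 24) = -24*(-30) = 720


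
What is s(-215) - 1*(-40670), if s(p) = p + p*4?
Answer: 39595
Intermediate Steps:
s(p) = 5*p (s(p) = p + 4*p = 5*p)
s(-215) - 1*(-40670) = 5*(-215) - 1*(-40670) = -1075 + 40670 = 39595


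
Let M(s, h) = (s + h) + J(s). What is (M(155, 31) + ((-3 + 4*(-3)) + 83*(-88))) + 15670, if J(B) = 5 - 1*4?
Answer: 8538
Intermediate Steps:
J(B) = 1 (J(B) = 5 - 4 = 1)
M(s, h) = 1 + h + s (M(s, h) = (s + h) + 1 = (h + s) + 1 = 1 + h + s)
(M(155, 31) + ((-3 + 4*(-3)) + 83*(-88))) + 15670 = ((1 + 31 + 155) + ((-3 + 4*(-3)) + 83*(-88))) + 15670 = (187 + ((-3 - 12) - 7304)) + 15670 = (187 + (-15 - 7304)) + 15670 = (187 - 7319) + 15670 = -7132 + 15670 = 8538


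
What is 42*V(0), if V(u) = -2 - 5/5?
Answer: -126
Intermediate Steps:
V(u) = -3 (V(u) = -2 - 5*1/5 = -2 - 1 = -3)
42*V(0) = 42*(-3) = -126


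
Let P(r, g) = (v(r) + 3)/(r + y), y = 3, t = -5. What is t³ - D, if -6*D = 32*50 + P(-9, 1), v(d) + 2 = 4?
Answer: 5095/36 ≈ 141.53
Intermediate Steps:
v(d) = 2 (v(d) = -2 + 4 = 2)
P(r, g) = 5/(3 + r) (P(r, g) = (2 + 3)/(r + 3) = 5/(3 + r))
D = -9595/36 (D = -(32*50 + 5/(3 - 9))/6 = -(1600 + 5/(-6))/6 = -(1600 + 5*(-⅙))/6 = -(1600 - ⅚)/6 = -⅙*9595/6 = -9595/36 ≈ -266.53)
t³ - D = (-5)³ - 1*(-9595/36) = -125 + 9595/36 = 5095/36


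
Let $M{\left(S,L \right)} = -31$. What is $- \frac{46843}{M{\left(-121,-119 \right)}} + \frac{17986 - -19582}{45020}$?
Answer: $\frac{527509117}{348905} \approx 1511.9$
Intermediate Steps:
$- \frac{46843}{M{\left(-121,-119 \right)}} + \frac{17986 - -19582}{45020} = - \frac{46843}{-31} + \frac{17986 - -19582}{45020} = \left(-46843\right) \left(- \frac{1}{31}\right) + \left(17986 + 19582\right) \frac{1}{45020} = \frac{46843}{31} + 37568 \cdot \frac{1}{45020} = \frac{46843}{31} + \frac{9392}{11255} = \frac{527509117}{348905}$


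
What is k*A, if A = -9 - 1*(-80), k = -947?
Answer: -67237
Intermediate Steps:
A = 71 (A = -9 + 80 = 71)
k*A = -947*71 = -67237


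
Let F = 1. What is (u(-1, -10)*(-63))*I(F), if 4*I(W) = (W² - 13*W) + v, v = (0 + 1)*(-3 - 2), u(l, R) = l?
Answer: -1071/4 ≈ -267.75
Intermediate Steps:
v = -5 (v = 1*(-5) = -5)
I(W) = -5/4 - 13*W/4 + W²/4 (I(W) = ((W² - 13*W) - 5)/4 = (-5 + W² - 13*W)/4 = -5/4 - 13*W/4 + W²/4)
(u(-1, -10)*(-63))*I(F) = (-1*(-63))*(-5/4 - 13/4*1 + (¼)*1²) = 63*(-5/4 - 13/4 + (¼)*1) = 63*(-5/4 - 13/4 + ¼) = 63*(-17/4) = -1071/4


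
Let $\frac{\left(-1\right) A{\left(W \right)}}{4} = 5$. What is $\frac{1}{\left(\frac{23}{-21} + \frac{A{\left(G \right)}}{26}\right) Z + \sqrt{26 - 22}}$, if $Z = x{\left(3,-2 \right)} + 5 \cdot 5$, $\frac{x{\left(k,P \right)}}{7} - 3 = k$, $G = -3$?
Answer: $- \frac{273}{33557} \approx -0.0081354$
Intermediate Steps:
$A{\left(W \right)} = -20$ ($A{\left(W \right)} = \left(-4\right) 5 = -20$)
$x{\left(k,P \right)} = 21 + 7 k$
$Z = 67$ ($Z = \left(21 + 7 \cdot 3\right) + 5 \cdot 5 = \left(21 + 21\right) + 25 = 42 + 25 = 67$)
$\frac{1}{\left(\frac{23}{-21} + \frac{A{\left(G \right)}}{26}\right) Z + \sqrt{26 - 22}} = \frac{1}{\left(\frac{23}{-21} - \frac{20}{26}\right) 67 + \sqrt{26 - 22}} = \frac{1}{\left(23 \left(- \frac{1}{21}\right) - \frac{10}{13}\right) 67 + \sqrt{4}} = \frac{1}{\left(- \frac{23}{21} - \frac{10}{13}\right) 67 + 2} = \frac{1}{\left(- \frac{509}{273}\right) 67 + 2} = \frac{1}{- \frac{34103}{273} + 2} = \frac{1}{- \frac{33557}{273}} = - \frac{273}{33557}$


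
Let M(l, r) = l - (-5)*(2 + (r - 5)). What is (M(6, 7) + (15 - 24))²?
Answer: 289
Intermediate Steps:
M(l, r) = -15 + l + 5*r (M(l, r) = l - (-5)*(2 + (-5 + r)) = l - (-5)*(-3 + r) = l - (15 - 5*r) = l + (-15 + 5*r) = -15 + l + 5*r)
(M(6, 7) + (15 - 24))² = ((-15 + 6 + 5*7) + (15 - 24))² = ((-15 + 6 + 35) - 9)² = (26 - 9)² = 17² = 289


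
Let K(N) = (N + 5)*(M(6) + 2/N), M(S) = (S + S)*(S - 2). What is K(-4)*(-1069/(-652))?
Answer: 101555/1304 ≈ 77.880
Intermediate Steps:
M(S) = 2*S*(-2 + S) (M(S) = (2*S)*(-2 + S) = 2*S*(-2 + S))
K(N) = (5 + N)*(48 + 2/N) (K(N) = (N + 5)*(2*6*(-2 + 6) + 2/N) = (5 + N)*(2*6*4 + 2/N) = (5 + N)*(48 + 2/N))
K(-4)*(-1069/(-652)) = (242 + 10/(-4) + 48*(-4))*(-1069/(-652)) = (242 + 10*(-1/4) - 192)*(-1069*(-1/652)) = (242 - 5/2 - 192)*(1069/652) = (95/2)*(1069/652) = 101555/1304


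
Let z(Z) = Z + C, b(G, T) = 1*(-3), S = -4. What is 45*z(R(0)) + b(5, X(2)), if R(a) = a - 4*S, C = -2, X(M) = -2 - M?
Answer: 627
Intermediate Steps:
b(G, T) = -3
R(a) = 16 + a (R(a) = a - 4*(-4) = a + 16 = 16 + a)
z(Z) = -2 + Z (z(Z) = Z - 2 = -2 + Z)
45*z(R(0)) + b(5, X(2)) = 45*(-2 + (16 + 0)) - 3 = 45*(-2 + 16) - 3 = 45*14 - 3 = 630 - 3 = 627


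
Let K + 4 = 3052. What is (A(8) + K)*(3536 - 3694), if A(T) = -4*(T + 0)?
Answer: -476528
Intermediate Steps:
K = 3048 (K = -4 + 3052 = 3048)
A(T) = -4*T
(A(8) + K)*(3536 - 3694) = (-4*8 + 3048)*(3536 - 3694) = (-32 + 3048)*(-158) = 3016*(-158) = -476528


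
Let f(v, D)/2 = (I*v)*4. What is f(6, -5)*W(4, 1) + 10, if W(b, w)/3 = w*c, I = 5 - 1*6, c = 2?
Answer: -278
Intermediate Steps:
I = -1 (I = 5 - 6 = -1)
W(b, w) = 6*w (W(b, w) = 3*(w*2) = 3*(2*w) = 6*w)
f(v, D) = -8*v (f(v, D) = 2*(-v*4) = 2*(-4*v) = -8*v)
f(6, -5)*W(4, 1) + 10 = (-8*6)*(6*1) + 10 = -48*6 + 10 = -288 + 10 = -278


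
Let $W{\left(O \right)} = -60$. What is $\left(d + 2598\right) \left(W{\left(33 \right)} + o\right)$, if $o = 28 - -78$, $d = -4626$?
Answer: $-93288$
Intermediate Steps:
$o = 106$ ($o = 28 + 78 = 106$)
$\left(d + 2598\right) \left(W{\left(33 \right)} + o\right) = \left(-4626 + 2598\right) \left(-60 + 106\right) = \left(-2028\right) 46 = -93288$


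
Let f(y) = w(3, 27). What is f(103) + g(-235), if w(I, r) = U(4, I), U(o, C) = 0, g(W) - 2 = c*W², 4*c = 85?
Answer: 4694133/4 ≈ 1.1735e+6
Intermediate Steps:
c = 85/4 (c = (¼)*85 = 85/4 ≈ 21.250)
g(W) = 2 + 85*W²/4
w(I, r) = 0
f(y) = 0
f(103) + g(-235) = 0 + (2 + (85/4)*(-235)²) = 0 + (2 + (85/4)*55225) = 0 + (2 + 4694125/4) = 0 + 4694133/4 = 4694133/4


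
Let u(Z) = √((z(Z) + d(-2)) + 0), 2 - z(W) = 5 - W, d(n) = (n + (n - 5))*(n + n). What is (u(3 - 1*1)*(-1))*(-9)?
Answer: 9*√35 ≈ 53.245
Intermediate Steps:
d(n) = 2*n*(-5 + 2*n) (d(n) = (n + (-5 + n))*(2*n) = (-5 + 2*n)*(2*n) = 2*n*(-5 + 2*n))
z(W) = -3 + W (z(W) = 2 - (5 - W) = 2 + (-5 + W) = -3 + W)
u(Z) = √(33 + Z) (u(Z) = √(((-3 + Z) + 2*(-2)*(-5 + 2*(-2))) + 0) = √(((-3 + Z) + 2*(-2)*(-5 - 4)) + 0) = √(((-3 + Z) + 2*(-2)*(-9)) + 0) = √(((-3 + Z) + 36) + 0) = √((33 + Z) + 0) = √(33 + Z))
(u(3 - 1*1)*(-1))*(-9) = (√(33 + (3 - 1*1))*(-1))*(-9) = (√(33 + (3 - 1))*(-1))*(-9) = (√(33 + 2)*(-1))*(-9) = (√35*(-1))*(-9) = -√35*(-9) = 9*√35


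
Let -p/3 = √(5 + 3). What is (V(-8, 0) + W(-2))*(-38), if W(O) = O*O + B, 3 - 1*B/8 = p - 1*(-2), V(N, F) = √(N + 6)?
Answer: -456 - 38*√2*(48 + I) ≈ -3035.5 - 53.74*I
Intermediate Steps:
V(N, F) = √(6 + N)
p = -6*√2 (p = -3*√(5 + 3) = -6*√2 ≈ -8.4853)
B = 8 + 48*√2 (B = 24 - 8*(-6*√2 - 1*(-2)) = 24 - 8*(-6*√2 + 2) = 24 - 8*(2 - 6*√2) = 24 + (-16 + 48*√2) = 8 + 48*√2 ≈ 75.882)
W(O) = 8 + O² + 48*√2 (W(O) = O*O + (8 + 48*√2) = O² + (8 + 48*√2) = 8 + O² + 48*√2)
(V(-8, 0) + W(-2))*(-38) = (√(6 - 8) + (8 + (-2)² + 48*√2))*(-38) = (√(-2) + (8 + 4 + 48*√2))*(-38) = (I*√2 + (12 + 48*√2))*(-38) = (12 + 48*√2 + I*√2)*(-38) = -456 - 1824*√2 - 38*I*√2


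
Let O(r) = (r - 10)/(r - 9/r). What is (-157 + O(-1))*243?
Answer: -307881/8 ≈ -38485.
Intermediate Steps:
O(r) = (-10 + r)/(r - 9/r)
(-157 + O(-1))*243 = (-157 - (-10 - 1)/(-9 + (-1)²))*243 = (-157 - 1*(-11)/(-9 + 1))*243 = (-157 - 1*(-11)/(-8))*243 = (-157 - 1*(-⅛)*(-11))*243 = (-157 - 11/8)*243 = -1267/8*243 = -307881/8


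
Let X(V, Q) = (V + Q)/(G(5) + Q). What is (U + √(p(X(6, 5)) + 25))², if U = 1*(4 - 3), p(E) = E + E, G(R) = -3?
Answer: 49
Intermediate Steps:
X(V, Q) = (Q + V)/(-3 + Q) (X(V, Q) = (V + Q)/(-3 + Q) = (Q + V)/(-3 + Q))
p(E) = 2*E
U = 1 (U = 1*1 = 1)
(U + √(p(X(6, 5)) + 25))² = (1 + √(2*((5 + 6)/(-3 + 5)) + 25))² = (1 + √(2*(11/2) + 25))² = (1 + √(11 + 25))² = (1 + √36)² = (1 + 6)² = 7² = 49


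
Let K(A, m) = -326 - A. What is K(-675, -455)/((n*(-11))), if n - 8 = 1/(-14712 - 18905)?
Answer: -11732333/2958285 ≈ -3.9659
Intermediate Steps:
n = 268935/33617 (n = 8 + 1/(-14712 - 18905) = 8 + 1/(-33617) = 8 - 1/33617 = 268935/33617 ≈ 8.0000)
K(-675, -455)/((n*(-11))) = (-326 - 1*(-675))/(((268935/33617)*(-11))) = (-326 + 675)/(-2958285/33617) = 349*(-33617/2958285) = -11732333/2958285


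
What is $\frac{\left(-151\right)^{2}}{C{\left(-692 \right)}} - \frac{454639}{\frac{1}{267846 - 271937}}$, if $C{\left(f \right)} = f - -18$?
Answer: $\frac{1253591549625}{674} \approx 1.8599 \cdot 10^{9}$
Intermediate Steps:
$C{\left(f \right)} = 18 + f$ ($C{\left(f \right)} = f + 18 = 18 + f$)
$\frac{\left(-151\right)^{2}}{C{\left(-692 \right)}} - \frac{454639}{\frac{1}{267846 - 271937}} = \frac{\left(-151\right)^{2}}{18 - 692} - \frac{454639}{\frac{1}{267846 - 271937}} = \frac{22801}{-674} - \frac{454639}{\frac{1}{-4091}} = 22801 \left(- \frac{1}{674}\right) - \frac{454639}{- \frac{1}{4091}} = - \frac{22801}{674} - -1859928149 = - \frac{22801}{674} + 1859928149 = \frac{1253591549625}{674}$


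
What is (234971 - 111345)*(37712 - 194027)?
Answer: -19324598190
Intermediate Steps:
(234971 - 111345)*(37712 - 194027) = 123626*(-156315) = -19324598190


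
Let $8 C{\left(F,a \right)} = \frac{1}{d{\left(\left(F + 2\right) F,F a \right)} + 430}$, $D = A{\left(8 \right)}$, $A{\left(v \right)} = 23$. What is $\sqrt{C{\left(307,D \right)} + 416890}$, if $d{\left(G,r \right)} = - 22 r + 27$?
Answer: $\frac{\sqrt{160014810157614230}}{619540} \approx 645.67$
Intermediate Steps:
$D = 23$
$d{\left(G,r \right)} = 27 - 22 r$
$C{\left(F,a \right)} = \frac{1}{8 \left(457 - 22 F a\right)}$ ($C{\left(F,a \right)} = \frac{1}{8 \left(\left(27 - 22 F a\right) + 430\right)} = \frac{1}{8 \left(457 - 22 F a\right)}$)
$\sqrt{C{\left(307,D \right)} + 416890} = \sqrt{- \frac{1}{-3656 + 176 \cdot 307 \cdot 23} + 416890} = \sqrt{- \frac{1}{-3656 + 1242736} + 416890} = \sqrt{- \frac{1}{1239080} + 416890} = \sqrt{\frac{516560061199}{1239080}} = \frac{\sqrt{160014810157614230}}{619540}$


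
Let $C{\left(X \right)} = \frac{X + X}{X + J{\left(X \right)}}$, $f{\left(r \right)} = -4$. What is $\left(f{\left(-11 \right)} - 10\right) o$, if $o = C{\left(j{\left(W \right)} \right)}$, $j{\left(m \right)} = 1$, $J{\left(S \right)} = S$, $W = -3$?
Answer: $-14$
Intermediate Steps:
$C{\left(X \right)} = 1$ ($C{\left(X \right)} = \frac{X + X}{X + X} = \frac{2 X}{2 X} = 2 X \frac{1}{2 X} = 1$)
$o = 1$
$\left(f{\left(-11 \right)} - 10\right) o = \left(-4 - 10\right) 1 = \left(-14\right) 1 = -14$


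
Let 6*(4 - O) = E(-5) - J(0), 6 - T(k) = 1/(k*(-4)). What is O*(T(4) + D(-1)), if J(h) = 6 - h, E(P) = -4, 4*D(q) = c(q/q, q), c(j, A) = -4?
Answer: 459/16 ≈ 28.688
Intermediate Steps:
D(q) = -1 (D(q) = (1/4)*(-4) = -1)
T(k) = 6 + 1/(4*k) (T(k) = 6 - 1/(k*(-4)) = 6 - (-1)/(k*4) = 6 - (-1)/(4*k) = 6 + 1/(4*k))
O = 17/3 (O = 4 - (-4 - (6 - 1*0))/6 = 4 - (-4 - (6 + 0))/6 = 4 - (-4 - 1*6)/6 = 4 - (-4 - 6)/6 = 4 - 1/6*(-10) = 4 + 5/3 = 17/3 ≈ 5.6667)
O*(T(4) + D(-1)) = 17*((6 + (1/4)/4) - 1)/3 = 17*((6 + (1/4)*(1/4)) - 1)/3 = 17*((6 + 1/16) - 1)/3 = 17*(97/16 - 1)/3 = (17/3)*(81/16) = 459/16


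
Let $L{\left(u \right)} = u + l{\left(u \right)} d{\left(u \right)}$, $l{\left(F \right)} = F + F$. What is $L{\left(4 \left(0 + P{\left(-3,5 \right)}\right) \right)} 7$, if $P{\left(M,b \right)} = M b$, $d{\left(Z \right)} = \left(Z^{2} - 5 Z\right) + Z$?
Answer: $-3226020$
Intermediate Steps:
$l{\left(F \right)} = 2 F$
$d{\left(Z \right)} = Z^{2} - 4 Z$
$L{\left(u \right)} = u + 2 u^{2} \left(-4 + u\right)$ ($L{\left(u \right)} = u + 2 u u \left(-4 + u\right) = u + 2 u^{2} \left(-4 + u\right)$)
$L{\left(4 \left(0 + P{\left(-3,5 \right)}\right) \right)} 7 = 4 \left(0 - 15\right) \left(1 + 2 \cdot 4 \left(0 - 15\right) \left(-4 + 4 \left(0 - 15\right)\right)\right) 7 = 4 \left(-15\right) \left(1 + 2 \cdot 4 \left(-15\right) \left(-4 + 4 \left(-15\right)\right)\right) 7 = - 60 \left(1 + 2 \left(-60\right) \left(-4 - 60\right)\right) 7 = - 60 \left(1 + 2 \left(-60\right) \left(-64\right)\right) 7 = - 60 \left(1 + 7680\right) 7 = \left(-60\right) 7681 \cdot 7 = \left(-460860\right) 7 = -3226020$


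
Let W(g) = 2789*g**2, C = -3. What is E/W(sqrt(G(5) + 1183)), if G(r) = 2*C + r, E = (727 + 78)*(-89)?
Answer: -71645/3296598 ≈ -0.021733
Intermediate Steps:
E = -71645 (E = 805*(-89) = -71645)
G(r) = -6 + r (G(r) = 2*(-3) + r = -6 + r)
E/W(sqrt(G(5) + 1183)) = -71645*1/(2789*((-6 + 5) + 1183)) = -71645*1/(2789*(-1 + 1183)) = -71645/(2789*(sqrt(1182))**2) = -71645/(2789*1182) = -71645/3296598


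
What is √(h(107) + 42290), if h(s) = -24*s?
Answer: √39722 ≈ 199.30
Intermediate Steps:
√(h(107) + 42290) = √(-24*107 + 42290) = √(-2568 + 42290) = √39722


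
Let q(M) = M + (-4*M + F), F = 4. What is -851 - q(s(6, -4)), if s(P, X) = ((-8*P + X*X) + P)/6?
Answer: -868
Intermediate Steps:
s(P, X) = -7*P/6 + X**2/6 (s(P, X) = ((-8*P + X**2) + P)*(1/6) = ((X**2 - 8*P) + P)*(1/6) = (X**2 - 7*P)*(1/6) = -7*P/6 + X**2/6)
q(M) = 4 - 3*M (q(M) = M + (-4*M + 4) = M + (4 - 4*M) = 4 - 3*M)
-851 - q(s(6, -4)) = -851 - (4 - 3*(-7/6*6 + (1/6)*(-4)**2)) = -851 - (4 - 3*(-7 + (1/6)*16)) = -851 - (4 - 3*(-7 + 8/3)) = -851 - (4 - 3*(-13/3)) = -851 - (4 + 13) = -851 - 1*17 = -851 - 17 = -868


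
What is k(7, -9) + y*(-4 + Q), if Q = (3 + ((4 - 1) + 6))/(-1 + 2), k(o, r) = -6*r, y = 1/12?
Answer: 164/3 ≈ 54.667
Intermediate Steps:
y = 1/12 ≈ 0.083333
Q = 12 (Q = (3 + (3 + 6))/1 = (3 + 9)*1 = 12*1 = 12)
k(7, -9) + y*(-4 + Q) = -6*(-9) + (-4 + 12)/12 = 54 + (1/12)*8 = 54 + 2/3 = 164/3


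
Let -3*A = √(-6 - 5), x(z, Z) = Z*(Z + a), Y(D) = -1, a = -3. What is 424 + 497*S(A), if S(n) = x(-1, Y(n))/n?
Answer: 424 + 5964*I*√11/11 ≈ 424.0 + 1798.2*I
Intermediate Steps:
x(z, Z) = Z*(-3 + Z) (x(z, Z) = Z*(Z - 3) = Z*(-3 + Z))
A = -I*√11/3 (A = -√(-6 - 5)/3 = -I*√11/3 ≈ -1.1055*I)
S(n) = 4/n (S(n) = (-(-3 - 1))/n = (-1*(-4))/n = 4/n)
424 + 497*S(A) = 424 + 497*(4/((-I*√11/3))) = 424 + 497*(4*(3*I*√11/11)) = 424 + 497*(12*I*√11/11) = 424 + 5964*I*√11/11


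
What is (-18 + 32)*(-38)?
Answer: -532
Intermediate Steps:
(-18 + 32)*(-38) = 14*(-38) = -532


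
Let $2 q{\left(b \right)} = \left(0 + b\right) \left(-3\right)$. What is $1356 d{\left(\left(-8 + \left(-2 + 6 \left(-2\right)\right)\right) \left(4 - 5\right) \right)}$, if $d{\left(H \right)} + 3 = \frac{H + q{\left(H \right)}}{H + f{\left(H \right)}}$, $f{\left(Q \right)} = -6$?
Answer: $- \frac{20001}{4} \approx -5000.3$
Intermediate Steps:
$q{\left(b \right)} = - \frac{3 b}{2}$ ($q{\left(b \right)} = \frac{\left(0 + b\right) \left(-3\right)}{2} = \frac{b \left(-3\right)}{2} = \frac{\left(-3\right) b}{2} = - \frac{3 b}{2}$)
$d{\left(H \right)} = -3 - \frac{H}{2 \left(-6 + H\right)}$ ($d{\left(H \right)} = -3 + \frac{H - \frac{3 H}{2}}{H - 6} = -3 + \frac{\left(- \frac{1}{2}\right) H}{-6 + H} = -3 - \frac{H}{2 \left(-6 + H\right)}$)
$1356 d{\left(\left(-8 + \left(-2 + 6 \left(-2\right)\right)\right) \left(4 - 5\right) \right)} = 1356 \frac{36 - 7 \left(-8 + \left(-2 + 6 \left(-2\right)\right)\right) \left(4 - 5\right)}{2 \left(-6 + \left(-8 + \left(-2 + 6 \left(-2\right)\right)\right) \left(4 - 5\right)\right)} = 1356 \frac{36 - 7 \left(-8 - 14\right) \left(-1\right)}{2 \left(-6 + \left(-8 - 14\right) \left(-1\right)\right)} = 1356 \frac{36 - 7 \left(\left(-22\right) \left(-1\right)\right)}{2 \left(-6 - -22\right)} = 1356 \frac{36 - 154}{2 \left(-6 + 22\right)} = 1356 \frac{36 - 154}{2 \cdot 16} = 1356 \cdot \frac{1}{2} \cdot \frac{1}{16} \left(-118\right) = 1356 \left(- \frac{59}{16}\right) = - \frac{20001}{4}$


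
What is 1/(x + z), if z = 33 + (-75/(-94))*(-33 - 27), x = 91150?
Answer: 47/4283351 ≈ 1.0973e-5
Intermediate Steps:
z = -699/47 (z = 33 - 75*(-1/94)*(-60) = 33 + (75/94)*(-60) = 33 - 2250/47 = -699/47 ≈ -14.872)
1/(x + z) = 1/(91150 - 699/47) = 1/(4283351/47) = 47/4283351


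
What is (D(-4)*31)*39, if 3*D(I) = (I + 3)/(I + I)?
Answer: 403/8 ≈ 50.375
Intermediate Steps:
D(I) = (3 + I)/(6*I) (D(I) = ((I + 3)/(I + I))/3 = ((3 + I)/((2*I)))/3 = ((3 + I)*(1/(2*I)))/3 = ((3 + I)/(2*I))/3 = (3 + I)/(6*I))
(D(-4)*31)*39 = (((⅙)*(3 - 4)/(-4))*31)*39 = (((⅙)*(-¼)*(-1))*31)*39 = ((1/24)*31)*39 = (31/24)*39 = 403/8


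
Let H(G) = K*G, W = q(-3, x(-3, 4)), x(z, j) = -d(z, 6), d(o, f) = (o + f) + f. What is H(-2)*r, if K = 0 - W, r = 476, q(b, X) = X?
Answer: -8568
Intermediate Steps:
d(o, f) = o + 2*f (d(o, f) = (f + o) + f = o + 2*f)
x(z, j) = -12 - z (x(z, j) = -(z + 2*6) = -(z + 12) = -(12 + z) = -12 - z)
W = -9 (W = -12 - 1*(-3) = -12 + 3 = -9)
K = 9 (K = 0 - 1*(-9) = 0 + 9 = 9)
H(G) = 9*G
H(-2)*r = (9*(-2))*476 = -18*476 = -8568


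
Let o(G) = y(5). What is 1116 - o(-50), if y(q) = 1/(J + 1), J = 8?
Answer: 10043/9 ≈ 1115.9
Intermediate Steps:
y(q) = ⅑ (y(q) = 1/(8 + 1) = 1/9 = ⅑)
o(G) = ⅑
1116 - o(-50) = 1116 - 1*⅑ = 1116 - ⅑ = 10043/9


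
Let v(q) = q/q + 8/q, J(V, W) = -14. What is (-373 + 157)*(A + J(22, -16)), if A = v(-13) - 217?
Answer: 647568/13 ≈ 49813.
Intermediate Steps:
v(q) = 1 + 8/q
A = -2816/13 (A = (8 - 13)/(-13) - 217 = -1/13*(-5) - 217 = 5/13 - 217 = -2816/13 ≈ -216.62)
(-373 + 157)*(A + J(22, -16)) = (-373 + 157)*(-2816/13 - 14) = -216*(-2998/13) = 647568/13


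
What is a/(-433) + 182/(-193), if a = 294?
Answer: -135548/83569 ≈ -1.6220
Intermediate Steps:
a/(-433) + 182/(-193) = 294/(-433) + 182/(-193) = 294*(-1/433) + 182*(-1/193) = -294/433 - 182/193 = -135548/83569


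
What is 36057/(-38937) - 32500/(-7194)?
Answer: 167676407/46685463 ≈ 3.5916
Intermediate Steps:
36057/(-38937) - 32500/(-7194) = 36057*(-1/38937) - 32500*(-1/7194) = -12019/12979 + 16250/3597 = 167676407/46685463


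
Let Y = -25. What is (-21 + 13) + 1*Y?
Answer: -33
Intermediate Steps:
(-21 + 13) + 1*Y = (-21 + 13) + 1*(-25) = -8 - 25 = -33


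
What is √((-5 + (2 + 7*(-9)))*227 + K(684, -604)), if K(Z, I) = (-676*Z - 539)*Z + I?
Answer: I*√316654918 ≈ 17795.0*I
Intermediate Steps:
K(Z, I) = I + Z*(-539 - 676*Z) (K(Z, I) = (-539 - 676*Z)*Z + I = Z*(-539 - 676*Z) + I = I + Z*(-539 - 676*Z))
√((-5 + (2 + 7*(-9)))*227 + K(684, -604)) = √((-5 + (2 + 7*(-9)))*227 + (-604 - 676*684² - 539*684)) = √((-5 + (2 - 63))*227 + (-604 - 676*467856 - 368676)) = √((-5 - 61)*227 + (-604 - 316270656 - 368676)) = √(-66*227 - 316639936) = √(-14982 - 316639936) = √(-316654918) = I*√316654918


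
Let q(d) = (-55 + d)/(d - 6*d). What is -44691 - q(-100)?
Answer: -4469069/100 ≈ -44691.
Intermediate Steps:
q(d) = -(-55 + d)/(5*d) (q(d) = (-55 + d)/((-5*d)) = (-55 + d)*(-1/(5*d)) = -(-55 + d)/(5*d))
-44691 - q(-100) = -44691 - (55 - 1*(-100))/(5*(-100)) = -44691 - (-1)*(55 + 100)/(5*100) = -44691 - (-1)*155/(5*100) = -44691 - 1*(-31/100) = -44691 + 31/100 = -4469069/100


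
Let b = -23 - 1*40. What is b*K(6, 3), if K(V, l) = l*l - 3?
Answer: -378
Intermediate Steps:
K(V, l) = -3 + l² (K(V, l) = l² - 3 = -3 + l²)
b = -63 (b = -23 - 40 = -63)
b*K(6, 3) = -63*(-3 + 3²) = -63*(-3 + 9) = -63*6 = -378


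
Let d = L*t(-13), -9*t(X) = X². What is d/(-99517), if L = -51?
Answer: -2873/298551 ≈ -0.0096231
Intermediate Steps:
t(X) = -X²/9
d = 2873/3 (d = -(-17)*(-13)²/3 = -(-17)*169/3 = -51*(-169/9) = 2873/3 ≈ 957.67)
d/(-99517) = (2873/3)/(-99517) = (2873/3)*(-1/99517) = -2873/298551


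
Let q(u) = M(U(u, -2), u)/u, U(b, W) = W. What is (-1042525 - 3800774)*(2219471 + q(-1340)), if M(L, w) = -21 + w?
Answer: -14404419236000799/1340 ≈ -1.0750e+13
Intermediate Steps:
q(u) = (-21 + u)/u
(-1042525 - 3800774)*(2219471 + q(-1340)) = (-1042525 - 3800774)*(2219471 + (-21 - 1340)/(-1340)) = -4843299*(2219471 - 1/1340*(-1361)) = -4843299*(2219471 + 1361/1340) = -4843299*2974092501/1340 = -14404419236000799/1340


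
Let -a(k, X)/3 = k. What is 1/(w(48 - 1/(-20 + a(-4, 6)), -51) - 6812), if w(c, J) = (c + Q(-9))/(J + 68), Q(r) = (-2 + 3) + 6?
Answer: -136/925991 ≈ -0.00014687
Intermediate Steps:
Q(r) = 7 (Q(r) = 1 + 6 = 7)
a(k, X) = -3*k
w(c, J) = (7 + c)/(68 + J) (w(c, J) = (c + 7)/(J + 68) = (7 + c)/(68 + J))
1/(w(48 - 1/(-20 + a(-4, 6)), -51) - 6812) = 1/((7 + (48 - 1/(-20 - 3*(-4))))/(68 - 51) - 6812) = 1/((7 + (48 - 1/(-20 + 12)))/17 - 6812) = 1/((7 + (48 - 1/(-8)))/17 - 6812) = 1/((7 + (48 - 1*(-⅛)))/17 - 6812) = 1/((7 + (48 + ⅛))/17 - 6812) = 1/((7 + 385/8)/17 - 6812) = 1/((1/17)*(441/8) - 6812) = 1/(441/136 - 6812) = 1/(-925991/136) = -136/925991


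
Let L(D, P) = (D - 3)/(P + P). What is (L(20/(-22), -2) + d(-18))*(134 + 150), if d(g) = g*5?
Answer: -278107/11 ≈ -25282.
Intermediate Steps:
L(D, P) = (-3 + D)/(2*P) (L(D, P) = (-3 + D)/((2*P)) = (-3 + D)*(1/(2*P)) = (-3 + D)/(2*P))
d(g) = 5*g
(L(20/(-22), -2) + d(-18))*(134 + 150) = ((½)*(-3 + 20/(-22))/(-2) + 5*(-18))*(134 + 150) = ((½)*(-½)*(-3 + 20*(-1/22)) - 90)*284 = ((½)*(-½)*(-3 - 10/11) - 90)*284 = ((½)*(-½)*(-43/11) - 90)*284 = (43/44 - 90)*284 = -3917/44*284 = -278107/11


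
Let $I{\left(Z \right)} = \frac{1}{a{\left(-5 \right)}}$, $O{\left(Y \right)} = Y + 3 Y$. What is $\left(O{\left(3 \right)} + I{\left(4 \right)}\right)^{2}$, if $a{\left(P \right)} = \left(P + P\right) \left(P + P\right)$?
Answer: $\frac{1442401}{10000} \approx 144.24$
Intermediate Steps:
$O{\left(Y \right)} = 4 Y$
$a{\left(P \right)} = 4 P^{2}$ ($a{\left(P \right)} = 2 P 2 P = 4 P^{2}$)
$I{\left(Z \right)} = \frac{1}{100}$ ($I{\left(Z \right)} = \frac{1}{4 \left(-5\right)^{2}} = \frac{1}{4 \cdot 25} = \frac{1}{100}$)
$\left(O{\left(3 \right)} + I{\left(4 \right)}\right)^{2} = \left(4 \cdot 3 + \frac{1}{100}\right)^{2} = \left(12 + \frac{1}{100}\right)^{2} = \left(\frac{1201}{100}\right)^{2} = \frac{1442401}{10000}$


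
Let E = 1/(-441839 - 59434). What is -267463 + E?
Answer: -134071980400/501273 ≈ -2.6746e+5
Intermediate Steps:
E = -1/501273 (E = 1/(-501273) = -1/501273 ≈ -1.9949e-6)
-267463 + E = -267463 - 1/501273 = -134071980400/501273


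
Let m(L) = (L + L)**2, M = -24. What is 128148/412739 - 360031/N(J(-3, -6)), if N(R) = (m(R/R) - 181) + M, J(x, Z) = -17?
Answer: 148624592657/82960539 ≈ 1791.5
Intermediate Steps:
m(L) = 4*L**2 (m(L) = (2*L)**2 = 4*L**2)
N(R) = -201 (N(R) = (4*(R/R)**2 - 181) - 24 = (4*1**2 - 181) - 24 = (4*1 - 181) - 24 = (4 - 181) - 24 = -177 - 24 = -201)
128148/412739 - 360031/N(J(-3, -6)) = 128148/412739 - 360031/(-201) = 128148*(1/412739) - 360031*(-1/201) = 128148/412739 + 360031/201 = 148624592657/82960539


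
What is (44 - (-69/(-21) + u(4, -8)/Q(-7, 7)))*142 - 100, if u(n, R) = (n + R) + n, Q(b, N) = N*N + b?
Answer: 39770/7 ≈ 5681.4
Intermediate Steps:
Q(b, N) = b + N² (Q(b, N) = N² + b = b + N²)
u(n, R) = R + 2*n (u(n, R) = (R + n) + n = R + 2*n)
(44 - (-69/(-21) + u(4, -8)/Q(-7, 7)))*142 - 100 = (44 - (-69/(-21) + (-8 + 2*4)/(-7 + 7²)))*142 - 100 = (44 - (-69*(-1/21) + (-8 + 8)/(-7 + 49)))*142 - 100 = (44 - (23/7 + 0/42))*142 - 100 = (44 - (23/7 + 0*(1/42)))*142 - 100 = (44 - (23/7 + 0))*142 - 100 = (44 - 1*23/7)*142 - 100 = (44 - 23/7)*142 - 100 = (285/7)*142 - 100 = 40470/7 - 100 = 39770/7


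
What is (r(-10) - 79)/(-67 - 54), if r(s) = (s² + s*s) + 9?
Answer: -130/121 ≈ -1.0744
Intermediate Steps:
r(s) = 9 + 2*s² (r(s) = (s² + s²) + 9 = 2*s² + 9 = 9 + 2*s²)
(r(-10) - 79)/(-67 - 54) = ((9 + 2*(-10)²) - 79)/(-67 - 54) = ((9 + 2*100) - 79)/(-121) = ((9 + 200) - 79)*(-1/121) = (209 - 79)*(-1/121) = 130*(-1/121) = -130/121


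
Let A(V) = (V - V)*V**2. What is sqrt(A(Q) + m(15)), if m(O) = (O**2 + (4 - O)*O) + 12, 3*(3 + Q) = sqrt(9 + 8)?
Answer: 6*sqrt(2) ≈ 8.4853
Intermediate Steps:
Q = -3 + sqrt(17)/3 (Q = -3 + sqrt(9 + 8)/3 = -3 + sqrt(17)/3 ≈ -1.6256)
A(V) = 0 (A(V) = 0*V**2 = 0)
m(O) = 12 + O**2 + O*(4 - O) (m(O) = (O**2 + O*(4 - O)) + 12 = 12 + O**2 + O*(4 - O))
sqrt(A(Q) + m(15)) = sqrt(0 + (12 + 4*15)) = sqrt(0 + (12 + 60)) = sqrt(0 + 72) = sqrt(72) = 6*sqrt(2)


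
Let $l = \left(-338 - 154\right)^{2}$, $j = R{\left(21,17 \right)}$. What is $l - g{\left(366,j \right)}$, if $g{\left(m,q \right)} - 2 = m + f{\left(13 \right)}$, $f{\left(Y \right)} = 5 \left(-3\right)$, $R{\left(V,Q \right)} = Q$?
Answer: $241711$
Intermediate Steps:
$j = 17$
$l = 242064$ ($l = \left(-492\right)^{2} = 242064$)
$f{\left(Y \right)} = -15$
$g{\left(m,q \right)} = -13 + m$ ($g{\left(m,q \right)} = 2 + \left(m - 15\right) = 2 + \left(-15 + m\right) = -13 + m$)
$l - g{\left(366,j \right)} = 242064 - \left(-13 + 366\right) = 242064 - 353 = 241711$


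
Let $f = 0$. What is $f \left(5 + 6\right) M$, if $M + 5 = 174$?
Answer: $0$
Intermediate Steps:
$M = 169$ ($M = -5 + 174 = 169$)
$f \left(5 + 6\right) M = 0 \left(5 + 6\right) 169 = 0 \cdot 11 \cdot 169 = 0 \cdot 169 = 0$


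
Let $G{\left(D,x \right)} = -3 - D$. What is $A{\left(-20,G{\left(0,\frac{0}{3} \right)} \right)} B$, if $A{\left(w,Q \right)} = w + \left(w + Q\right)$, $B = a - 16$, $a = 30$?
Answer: $-602$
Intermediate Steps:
$B = 14$ ($B = 30 - 16 = 14$)
$A{\left(w,Q \right)} = Q + 2 w$ ($A{\left(w,Q \right)} = w + \left(Q + w\right) = Q + 2 w$)
$A{\left(-20,G{\left(0,\frac{0}{3} \right)} \right)} B = \left(\left(-3 - 0\right) + 2 \left(-20\right)\right) 14 = \left(\left(-3 + 0\right) - 40\right) 14 = \left(-3 - 40\right) 14 = \left(-43\right) 14 = -602$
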